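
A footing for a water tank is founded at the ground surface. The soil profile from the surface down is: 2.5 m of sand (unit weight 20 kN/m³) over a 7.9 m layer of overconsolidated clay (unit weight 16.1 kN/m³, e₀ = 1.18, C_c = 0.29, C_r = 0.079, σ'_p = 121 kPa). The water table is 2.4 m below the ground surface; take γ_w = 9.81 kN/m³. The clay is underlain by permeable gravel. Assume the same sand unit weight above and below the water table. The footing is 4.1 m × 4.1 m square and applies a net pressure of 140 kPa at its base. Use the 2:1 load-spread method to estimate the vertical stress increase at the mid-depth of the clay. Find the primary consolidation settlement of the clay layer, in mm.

Mid-depth of clay below the ground surface: z = 2.5 + 7.9/2 = 6.45 m.
Total vertical stress at mid-clay: σ_v = 20×2.5 + 16.1×3.95 = 113.59 kPa.
Pore pressure: u = 9.81×(6.45 − 2.4) = 39.73 kPa.
Initial effective stress: σ'_0 = σ_v − u = 113.59 − 39.73 = 73.86 kPa.
Stress increase at mid-clay by the 2:1 spreading method:
Δσ = qBL/((B+z)(L+z)) = 140×4.1×4.1/((4.1+6.45)(4.1+6.45)) = 21.144 kPa
Final effective stress: σ'_f = 73.86 + 21.144 = 95.004 kPa.
σ'_f = 95.004 ≤ σ'_p = 121 kPa, so the clay remains overconsolidated and only the recompression index applies:
S_c = C_r·H/(1+e₀)·log₁₀(σ'_f/σ'_0) = 0.079×7.9/2.18×log₁₀(95.004/73.86)
    = 0.28629 × 0.10933 = 0.0313 m

S_c ≈ 31.3 mm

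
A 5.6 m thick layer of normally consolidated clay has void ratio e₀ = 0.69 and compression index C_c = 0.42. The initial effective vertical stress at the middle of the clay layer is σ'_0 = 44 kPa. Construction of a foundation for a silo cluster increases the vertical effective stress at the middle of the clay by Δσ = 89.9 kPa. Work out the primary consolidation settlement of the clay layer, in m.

Final effective stress: σ'_f = σ'_0 + Δσ = 44 + 89.9 = 133.9 kPa.
Normally consolidated clay, so the full stress increment lies on the virgin compression line:
S_c = C_c·H/(1+e₀)·log₁₀(σ'_f/σ'_0) = 0.42×5.6/(1+0.69)×log₁₀(133.9/44)
    = 1.3917 × 0.48333 = 0.6727 m

S_c ≈ 0.673 m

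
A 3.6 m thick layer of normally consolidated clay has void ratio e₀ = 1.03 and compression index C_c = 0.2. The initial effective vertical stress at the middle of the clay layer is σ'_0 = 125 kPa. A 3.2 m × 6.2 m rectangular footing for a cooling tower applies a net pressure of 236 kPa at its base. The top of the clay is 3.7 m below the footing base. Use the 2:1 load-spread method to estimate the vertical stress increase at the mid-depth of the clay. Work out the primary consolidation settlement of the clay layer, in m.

Mid-depth of clay below the footing base: z = 3.7 + 3.6/2 = 5.5 m.
Stress increase at mid-clay by the 2:1 spreading method:
Δσ = qBL/((B+z)(L+z)) = 236×3.2×6.2/((3.2+5.5)(6.2+5.5)) = 45.999 kPa
Final effective stress: σ'_f = σ'_0 + Δσ = 125 + 45.999 = 171 kPa.
Normally consolidated clay, so the full stress increment lies on the virgin compression line:
S_c = C_c·H/(1+e₀)·log₁₀(σ'_f/σ'_0) = 0.2×3.6/(1+1.03)×log₁₀(171/125)
    = 0.35468 × 0.13609 = 0.04827 m

S_c ≈ 0.0483 m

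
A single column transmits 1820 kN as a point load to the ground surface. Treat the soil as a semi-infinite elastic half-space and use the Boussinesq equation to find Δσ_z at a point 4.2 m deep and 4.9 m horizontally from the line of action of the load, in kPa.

Δσ_z ≈ 5.75 kPa

Boussinesq vertical stress below a point load on an elastic half-space:
Δσ_z = 3P/(2πz²) · [1 + (r/z)²]^(−5/2)
r/z = 4.9/4.2 = 1.1667; [1+(r/z)²]^(−5/2) = 0.11674.
Δσ_z = 3×1820/(2π×4.2²) × 0.11674 = 49.262 × 0.11674 = 5.751 kPa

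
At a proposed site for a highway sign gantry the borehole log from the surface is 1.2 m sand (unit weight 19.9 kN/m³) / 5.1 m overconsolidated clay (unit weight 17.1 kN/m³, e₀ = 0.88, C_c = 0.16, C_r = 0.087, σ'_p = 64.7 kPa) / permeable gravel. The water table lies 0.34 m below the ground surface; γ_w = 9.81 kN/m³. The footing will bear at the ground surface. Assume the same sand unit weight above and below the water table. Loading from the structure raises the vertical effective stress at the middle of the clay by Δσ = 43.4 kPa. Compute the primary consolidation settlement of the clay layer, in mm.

S_c ≈ 99.7 mm

Mid-depth of clay below the ground surface: z = 1.2 + 5.1/2 = 3.75 m.
Total vertical stress at mid-clay: σ_v = 19.9×1.2 + 17.1×2.55 = 67.485 kPa.
Pore pressure: u = 9.81×(3.75 − 0.34) = 33.452 kPa.
Initial effective stress: σ'_0 = σ_v − u = 67.485 − 33.452 = 34.033 kPa.
Final effective stress: σ'_f = 34.033 + 43.4 = 77.433 kPa.
σ'_f = 77.433 > σ'_p = 64.7 kPa, so the stress path crosses the preconsolidation pressure — recompression up to σ'_p, then virgin compression beyond:
S_c = H/(1+e₀)·[C_r·log₁₀(σ'_p/σ'_0) + C_c·log₁₀(σ'_f/σ'_p)]
    = 5.1/1.88 × [0.087×log₁₀(64.7/34.033) + 0.16×log₁₀(77.433/64.7)]
    = 2.7128 × [0.024273 + 0.012483] = 0.09971 m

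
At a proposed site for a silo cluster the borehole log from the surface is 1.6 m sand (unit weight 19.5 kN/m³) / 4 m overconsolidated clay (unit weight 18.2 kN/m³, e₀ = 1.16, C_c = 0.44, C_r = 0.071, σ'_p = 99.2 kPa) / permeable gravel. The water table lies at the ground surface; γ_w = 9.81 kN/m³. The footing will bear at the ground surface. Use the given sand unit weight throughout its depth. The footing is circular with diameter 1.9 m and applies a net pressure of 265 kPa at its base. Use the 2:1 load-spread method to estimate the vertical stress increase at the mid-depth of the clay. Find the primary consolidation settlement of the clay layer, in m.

S_c ≈ 0.039 m

Mid-depth of clay below the ground surface: z = 1.6 + 4/2 = 3.6 m.
Total vertical stress at mid-clay: σ_v = 19.5×1.6 + 18.2×2 = 67.6 kPa.
Pore pressure: u = 9.81×(3.6 − 0) = 35.316 kPa.
Initial effective stress: σ'_0 = σ_v − u = 67.6 − 35.316 = 32.284 kPa.
Stress increase at mid-clay by the 2:1 spreading method:
Δσ ≈ qD²/(D+z)² = 265×1.9²/(1.9+3.6)² = 31.625 kPa
Final effective stress: σ'_f = 32.284 + 31.625 = 63.909 kPa.
σ'_f = 63.909 ≤ σ'_p = 99.2 kPa, so the clay remains overconsolidated and only the recompression index applies:
S_c = C_r·H/(1+e₀)·log₁₀(σ'_f/σ'_0) = 0.071×4/2.16×log₁₀(63.909/32.284)
    = 0.13148 × 0.29657 = 0.03899 m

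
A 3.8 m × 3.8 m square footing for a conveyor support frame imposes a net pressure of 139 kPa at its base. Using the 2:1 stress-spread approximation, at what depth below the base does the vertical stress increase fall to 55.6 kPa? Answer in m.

z ≈ 2.21 m

2:1 spreading — at depth z the loaded area has grown by z in each plan dimension:
qB²/(B+z)² = Δσ_z ⇒ z = B(√(q/Δσ_z) − 1) = 3.8×(√(139/55.6) − 1) = 2.208 m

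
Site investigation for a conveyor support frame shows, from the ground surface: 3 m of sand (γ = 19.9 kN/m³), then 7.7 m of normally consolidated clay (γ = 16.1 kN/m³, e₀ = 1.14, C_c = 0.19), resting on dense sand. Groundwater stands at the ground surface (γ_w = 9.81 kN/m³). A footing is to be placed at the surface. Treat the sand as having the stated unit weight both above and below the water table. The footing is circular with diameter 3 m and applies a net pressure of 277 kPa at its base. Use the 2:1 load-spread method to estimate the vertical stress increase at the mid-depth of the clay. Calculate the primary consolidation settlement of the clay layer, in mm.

S_c ≈ 115 mm

Mid-depth of clay below the ground surface: z = 3 + 7.7/2 = 6.85 m.
Total vertical stress at mid-clay: σ_v = 19.9×3 + 16.1×3.85 = 121.69 kPa.
Pore pressure: u = 9.81×(6.85 − 0) = 67.198 kPa.
Initial effective stress: σ'_0 = σ_v − u = 121.69 − 67.198 = 54.492 kPa.
Stress increase at mid-clay by the 2:1 spreading method:
Δσ ≈ qD²/(D+z)² = 277×3²/(3+6.85)² = 25.695 kPa
Final effective stress: σ'_f = σ'_0 + Δσ = 54.492 + 25.695 = 80.187 kPa.
Normally consolidated clay, so the full stress increment lies on the virgin compression line:
S_c = C_c·H/(1+e₀)·log₁₀(σ'_f/σ'_0) = 0.19×7.7/(1+1.14)×log₁₀(80.187/54.492)
    = 0.68364 × 0.16777 = 0.1147 m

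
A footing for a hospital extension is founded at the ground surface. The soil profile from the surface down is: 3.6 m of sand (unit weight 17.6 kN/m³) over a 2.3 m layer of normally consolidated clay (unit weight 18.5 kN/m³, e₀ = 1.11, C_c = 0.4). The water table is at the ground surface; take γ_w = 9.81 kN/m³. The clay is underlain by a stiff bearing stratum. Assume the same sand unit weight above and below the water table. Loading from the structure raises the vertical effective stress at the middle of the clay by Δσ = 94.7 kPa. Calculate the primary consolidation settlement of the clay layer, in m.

S_c ≈ 0.237 m

Mid-depth of clay below the ground surface: z = 3.6 + 2.3/2 = 4.75 m.
Total vertical stress at mid-clay: σ_v = 17.6×3.6 + 18.5×1.15 = 84.635 kPa.
Pore pressure: u = 9.81×(4.75 − 0) = 46.598 kPa.
Initial effective stress: σ'_0 = σ_v − u = 84.635 − 46.598 = 38.037 kPa.
Final effective stress: σ'_f = σ'_0 + Δσ = 38.037 + 94.7 = 132.74 kPa.
Normally consolidated clay, so the full stress increment lies on the virgin compression line:
S_c = C_c·H/(1+e₀)·log₁₀(σ'_f/σ'_0) = 0.4×2.3/(1+1.11)×log₁₀(132.74/38.037)
    = 0.43602 × 0.5428 = 0.2367 m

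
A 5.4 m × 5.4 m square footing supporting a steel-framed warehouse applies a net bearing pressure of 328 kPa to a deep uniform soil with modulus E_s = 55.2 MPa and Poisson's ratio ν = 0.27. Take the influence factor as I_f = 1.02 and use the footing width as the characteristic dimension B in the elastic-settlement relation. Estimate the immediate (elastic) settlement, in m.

S_e ≈ 0.0303 m

Immediate (elastic) settlement: S_e = q·B·(1−ν²)/E_s · I_f.
E_s = 55.2 MPa = 55200 kPa.
S_e = 328 × 5.4 × (1 − 0.27²) / 55200 × 1.02
    = 328 × 5.4 × 0.9271 / 55200 × 1.02
    = 0.03034 m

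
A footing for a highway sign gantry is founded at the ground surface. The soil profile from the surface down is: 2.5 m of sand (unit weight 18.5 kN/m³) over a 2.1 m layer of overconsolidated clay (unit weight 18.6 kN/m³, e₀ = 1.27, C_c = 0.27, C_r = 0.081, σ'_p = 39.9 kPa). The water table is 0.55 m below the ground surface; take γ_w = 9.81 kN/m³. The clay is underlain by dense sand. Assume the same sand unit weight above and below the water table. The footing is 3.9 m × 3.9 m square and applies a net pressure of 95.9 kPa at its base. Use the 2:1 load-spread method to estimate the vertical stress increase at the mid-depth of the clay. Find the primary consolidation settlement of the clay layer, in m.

Mid-depth of clay below the ground surface: z = 2.5 + 2.1/2 = 3.55 m.
Total vertical stress at mid-clay: σ_v = 18.5×2.5 + 18.6×1.05 = 65.78 kPa.
Pore pressure: u = 9.81×(3.55 − 0.55) = 29.43 kPa.
Initial effective stress: σ'_0 = σ_v − u = 65.78 − 29.43 = 36.35 kPa.
Stress increase at mid-clay by the 2:1 spreading method:
Δσ = qBL/((B+z)(L+z)) = 95.9×3.9×3.9/((3.9+3.55)(3.9+3.55)) = 26.281 kPa
Final effective stress: σ'_f = 36.35 + 26.281 = 62.631 kPa.
σ'_f = 62.631 > σ'_p = 39.9 kPa, so the stress path crosses the preconsolidation pressure — recompression up to σ'_p, then virgin compression beyond:
S_c = H/(1+e₀)·[C_r·log₁₀(σ'_p/σ'_0) + C_c·log₁₀(σ'_f/σ'_p)]
    = 2.1/2.27 × [0.081×log₁₀(39.9/36.35) + 0.27×log₁₀(62.631/39.9)]
    = 0.92511 × [0.0032779 + 0.05287] = 0.05194 m

S_c ≈ 0.0519 m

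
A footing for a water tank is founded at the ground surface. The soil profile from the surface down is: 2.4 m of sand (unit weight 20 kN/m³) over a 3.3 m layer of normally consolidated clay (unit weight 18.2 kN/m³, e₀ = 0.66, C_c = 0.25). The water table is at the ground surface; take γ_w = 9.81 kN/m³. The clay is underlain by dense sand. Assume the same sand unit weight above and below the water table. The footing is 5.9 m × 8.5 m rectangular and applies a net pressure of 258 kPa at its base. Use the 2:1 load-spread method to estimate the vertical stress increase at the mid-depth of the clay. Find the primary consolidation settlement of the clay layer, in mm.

S_c ≈ 283 mm

Mid-depth of clay below the ground surface: z = 2.4 + 3.3/2 = 4.05 m.
Total vertical stress at mid-clay: σ_v = 20×2.4 + 18.2×1.65 = 78.03 kPa.
Pore pressure: u = 9.81×(4.05 − 0) = 39.73 kPa.
Initial effective stress: σ'_0 = σ_v − u = 78.03 − 39.73 = 38.3 kPa.
Stress increase at mid-clay by the 2:1 spreading method:
Δσ = qBL/((B+z)(L+z)) = 258×5.9×8.5/((5.9+4.05)(8.5+4.05)) = 103.62 kPa
Final effective stress: σ'_f = σ'_0 + Δσ = 38.3 + 103.62 = 141.92 kPa.
Normally consolidated clay, so the full stress increment lies on the virgin compression line:
S_c = C_c·H/(1+e₀)·log₁₀(σ'_f/σ'_0) = 0.25×3.3/(1+0.66)×log₁₀(141.92/38.3)
    = 0.49699 × 0.56884 = 0.2827 m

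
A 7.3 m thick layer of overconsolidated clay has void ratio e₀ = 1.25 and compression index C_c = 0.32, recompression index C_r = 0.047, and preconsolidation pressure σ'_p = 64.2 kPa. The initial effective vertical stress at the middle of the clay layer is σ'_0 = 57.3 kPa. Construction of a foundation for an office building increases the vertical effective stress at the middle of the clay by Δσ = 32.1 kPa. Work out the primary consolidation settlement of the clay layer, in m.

Final effective stress: σ'_f = 57.3 + 32.1 = 89.4 kPa.
σ'_f = 89.4 > σ'_p = 64.2 kPa, so the stress path crosses the preconsolidation pressure — recompression up to σ'_p, then virgin compression beyond:
S_c = H/(1+e₀)·[C_r·log₁₀(σ'_p/σ'_0) + C_c·log₁₀(σ'_f/σ'_p)]
    = 7.3/2.25 × [0.047×log₁₀(64.2/57.3) + 0.32×log₁₀(89.4/64.2)]
    = 3.2444 × [0.0023209 + 0.046017] = 0.1568 m

S_c ≈ 0.157 m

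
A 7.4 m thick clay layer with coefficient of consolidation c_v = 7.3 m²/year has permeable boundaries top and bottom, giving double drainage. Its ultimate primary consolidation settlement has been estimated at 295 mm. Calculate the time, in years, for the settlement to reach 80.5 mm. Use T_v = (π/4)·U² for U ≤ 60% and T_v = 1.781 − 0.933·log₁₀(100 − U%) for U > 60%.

t ≈ 0.11 years

Drainage path length: H_d = H/2 = 3.7 m (double drainage).
U = S(t)/S_ult = 80.5/295 = 0.2729.
U ≤ 60%: T_v = (π/4)·U² = (π/4)×0.27288² = 0.058484.
t = T_v·H_d²/c_v = 0.058484×3.7²/7.3 = 0.1097 years.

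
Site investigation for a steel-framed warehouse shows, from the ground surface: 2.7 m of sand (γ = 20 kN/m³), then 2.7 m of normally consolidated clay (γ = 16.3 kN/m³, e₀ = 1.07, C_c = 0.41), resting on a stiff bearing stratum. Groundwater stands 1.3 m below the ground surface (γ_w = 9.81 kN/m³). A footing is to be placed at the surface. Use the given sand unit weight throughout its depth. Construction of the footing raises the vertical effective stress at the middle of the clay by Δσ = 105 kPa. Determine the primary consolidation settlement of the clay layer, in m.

Mid-depth of clay below the ground surface: z = 2.7 + 2.7/2 = 4.05 m.
Total vertical stress at mid-clay: σ_v = 20×2.7 + 16.3×1.35 = 76.005 kPa.
Pore pressure: u = 9.81×(4.05 − 1.3) = 26.978 kPa.
Initial effective stress: σ'_0 = σ_v − u = 76.005 − 26.978 = 49.027 kPa.
Final effective stress: σ'_f = σ'_0 + Δσ = 49.027 + 105 = 154.03 kPa.
Normally consolidated clay, so the full stress increment lies on the virgin compression line:
S_c = C_c·H/(1+e₀)·log₁₀(σ'_f/σ'_0) = 0.41×2.7/(1+1.07)×log₁₀(154.03/49.027)
    = 0.53478 × 0.49717 = 0.2659 m

S_c ≈ 0.266 m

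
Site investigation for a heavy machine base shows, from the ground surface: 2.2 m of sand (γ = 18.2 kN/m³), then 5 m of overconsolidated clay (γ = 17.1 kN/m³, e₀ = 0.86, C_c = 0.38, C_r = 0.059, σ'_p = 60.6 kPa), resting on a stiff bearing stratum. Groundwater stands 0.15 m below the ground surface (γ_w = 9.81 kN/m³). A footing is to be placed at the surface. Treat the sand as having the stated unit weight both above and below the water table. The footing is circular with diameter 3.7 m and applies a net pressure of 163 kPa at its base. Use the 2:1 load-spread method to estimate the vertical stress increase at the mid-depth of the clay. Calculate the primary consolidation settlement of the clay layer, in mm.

S_c ≈ 94.4 mm

Mid-depth of clay below the ground surface: z = 2.2 + 5/2 = 4.7 m.
Total vertical stress at mid-clay: σ_v = 18.2×2.2 + 17.1×2.5 = 82.79 kPa.
Pore pressure: u = 9.81×(4.7 − 0.15) = 44.636 kPa.
Initial effective stress: σ'_0 = σ_v − u = 82.79 − 44.636 = 38.154 kPa.
Stress increase at mid-clay by the 2:1 spreading method:
Δσ ≈ qD²/(D+z)² = 163×3.7²/(3.7+4.7)² = 31.625 kPa
Final effective stress: σ'_f = 38.154 + 31.625 = 69.779 kPa.
σ'_f = 69.779 > σ'_p = 60.6 kPa, so the stress path crosses the preconsolidation pressure — recompression up to σ'_p, then virgin compression beyond:
S_c = H/(1+e₀)·[C_r·log₁₀(σ'_p/σ'_0) + C_c·log₁₀(σ'_f/σ'_p)]
    = 5/1.86 × [0.059×log₁₀(60.6/38.154) + 0.38×log₁₀(69.779/60.6)]
    = 2.6882 × [0.011855 + 0.023276] = 0.09444 m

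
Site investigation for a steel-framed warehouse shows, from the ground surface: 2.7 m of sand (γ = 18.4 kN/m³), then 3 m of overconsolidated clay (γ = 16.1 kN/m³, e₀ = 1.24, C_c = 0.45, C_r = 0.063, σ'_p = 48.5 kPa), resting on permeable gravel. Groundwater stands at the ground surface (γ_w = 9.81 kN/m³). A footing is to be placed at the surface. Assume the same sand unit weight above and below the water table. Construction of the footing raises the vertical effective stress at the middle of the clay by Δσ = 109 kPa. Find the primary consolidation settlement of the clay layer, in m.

Mid-depth of clay below the ground surface: z = 2.7 + 3/2 = 4.2 m.
Total vertical stress at mid-clay: σ_v = 18.4×2.7 + 16.1×1.5 = 73.83 kPa.
Pore pressure: u = 9.81×(4.2 − 0) = 41.202 kPa.
Initial effective stress: σ'_0 = σ_v − u = 73.83 − 41.202 = 32.628 kPa.
Final effective stress: σ'_f = 32.628 + 109 = 141.63 kPa.
σ'_f = 141.63 > σ'_p = 48.5 kPa, so the stress path crosses the preconsolidation pressure — recompression up to σ'_p, then virgin compression beyond:
S_c = H/(1+e₀)·[C_r·log₁₀(σ'_p/σ'_0) + C_c·log₁₀(σ'_f/σ'_p)]
    = 3/2.24 × [0.063×log₁₀(48.5/32.628) + 0.45×log₁₀(141.63/48.5)]
    = 1.3393 × [0.010846 + 0.20944] = 0.295 m

S_c ≈ 0.295 m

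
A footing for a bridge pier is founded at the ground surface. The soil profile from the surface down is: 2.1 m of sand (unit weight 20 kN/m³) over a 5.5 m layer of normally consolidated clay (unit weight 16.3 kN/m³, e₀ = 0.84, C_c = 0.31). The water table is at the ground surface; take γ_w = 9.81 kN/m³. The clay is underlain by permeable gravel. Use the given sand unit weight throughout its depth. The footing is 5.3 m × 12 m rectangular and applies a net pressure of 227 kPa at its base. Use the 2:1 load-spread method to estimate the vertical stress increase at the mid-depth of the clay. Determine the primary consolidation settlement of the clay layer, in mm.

S_c ≈ 462 mm

Mid-depth of clay below the ground surface: z = 2.1 + 5.5/2 = 4.85 m.
Total vertical stress at mid-clay: σ_v = 20×2.1 + 16.3×2.75 = 86.825 kPa.
Pore pressure: u = 9.81×(4.85 − 0) = 47.578 kPa.
Initial effective stress: σ'_0 = σ_v − u = 86.825 − 47.578 = 39.247 kPa.
Stress increase at mid-clay by the 2:1 spreading method:
Δσ = qBL/((B+z)(L+z)) = 227×5.3×12/((5.3+4.85)(12+4.85)) = 84.414 kPa
Final effective stress: σ'_f = σ'_0 + Δσ = 39.247 + 84.414 = 123.66 kPa.
Normally consolidated clay, so the full stress increment lies on the virgin compression line:
S_c = C_c·H/(1+e₀)·log₁₀(σ'_f/σ'_0) = 0.31×5.5/(1+0.84)×log₁₀(123.66/39.247)
    = 0.92663 × 0.49842 = 0.4619 m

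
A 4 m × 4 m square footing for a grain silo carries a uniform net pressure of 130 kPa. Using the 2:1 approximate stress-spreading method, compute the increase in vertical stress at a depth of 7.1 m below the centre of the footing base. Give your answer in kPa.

Δσ_z ≈ 16.9 kPa

By the 2:1 method the load spreads at 1 horizontal : 2 vertical, so at depth z the loaded area has grown by z in each plan dimension:
Δσ = qBL/((B+z)(L+z)) = 130×4×4/((4+7.1)(4+7.1)) = 16.882 kPa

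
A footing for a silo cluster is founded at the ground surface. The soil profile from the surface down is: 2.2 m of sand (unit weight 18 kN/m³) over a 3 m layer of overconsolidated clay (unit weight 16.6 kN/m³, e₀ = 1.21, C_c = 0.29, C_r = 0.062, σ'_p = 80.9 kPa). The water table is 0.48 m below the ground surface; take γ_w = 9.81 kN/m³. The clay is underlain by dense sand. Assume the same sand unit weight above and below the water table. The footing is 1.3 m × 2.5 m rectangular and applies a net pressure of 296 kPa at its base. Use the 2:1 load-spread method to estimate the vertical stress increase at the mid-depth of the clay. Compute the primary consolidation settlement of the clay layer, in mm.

Mid-depth of clay below the ground surface: z = 2.2 + 3/2 = 3.7 m.
Total vertical stress at mid-clay: σ_v = 18×2.2 + 16.6×1.5 = 64.5 kPa.
Pore pressure: u = 9.81×(3.7 − 0.48) = 31.588 kPa.
Initial effective stress: σ'_0 = σ_v − u = 64.5 − 31.588 = 32.912 kPa.
Stress increase at mid-clay by the 2:1 spreading method:
Δσ = qBL/((B+z)(L+z)) = 296×1.3×2.5/((1.3+3.7)(2.5+3.7)) = 31.032 kPa
Final effective stress: σ'_f = 32.912 + 31.032 = 63.944 kPa.
σ'_f = 63.944 ≤ σ'_p = 80.9 kPa, so the clay remains overconsolidated and only the recompression index applies:
S_c = C_r·H/(1+e₀)·log₁₀(σ'_f/σ'_0) = 0.062×3/2.21×log₁₀(63.944/32.912)
    = 0.084165 × 0.28845 = 0.02428 m

S_c ≈ 24.3 mm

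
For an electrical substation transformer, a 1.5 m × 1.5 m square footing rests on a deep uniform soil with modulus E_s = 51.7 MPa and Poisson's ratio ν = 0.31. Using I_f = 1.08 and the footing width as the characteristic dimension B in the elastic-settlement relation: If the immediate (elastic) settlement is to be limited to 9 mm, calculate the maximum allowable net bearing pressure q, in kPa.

q ≈ 318 kPa

E_s = 51.7 MPa = 51700 kPa.
S_e = q·B·(1−ν²)/E_s · I_f  ⇒  q = S_e·E_s / (B·(1−ν²)·I_f).
q = 0.009 × 51700 / (1.5 × 0.9039 × 1.08) = 317.8 kPa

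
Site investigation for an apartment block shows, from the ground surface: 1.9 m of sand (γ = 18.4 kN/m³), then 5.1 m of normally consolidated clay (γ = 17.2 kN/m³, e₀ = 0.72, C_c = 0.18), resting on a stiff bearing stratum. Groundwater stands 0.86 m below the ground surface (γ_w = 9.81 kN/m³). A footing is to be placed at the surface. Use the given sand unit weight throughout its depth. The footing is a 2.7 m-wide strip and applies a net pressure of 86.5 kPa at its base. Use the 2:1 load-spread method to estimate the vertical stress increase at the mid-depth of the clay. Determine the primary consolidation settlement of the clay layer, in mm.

S_c ≈ 130 mm

Mid-depth of clay below the ground surface: z = 1.9 + 5.1/2 = 4.45 m.
Total vertical stress at mid-clay: σ_v = 18.4×1.9 + 17.2×2.55 = 78.82 kPa.
Pore pressure: u = 9.81×(4.45 − 0.86) = 35.218 kPa.
Initial effective stress: σ'_0 = σ_v − u = 78.82 − 35.218 = 43.602 kPa.
Stress increase at mid-clay by the 2:1 spreading method:
Δσ = qB/(B+z) = 86.5×2.7/(2.7+4.45) = 32.664 kPa
Final effective stress: σ'_f = σ'_0 + Δσ = 43.602 + 32.664 = 76.266 kPa.
Normally consolidated clay, so the full stress increment lies on the virgin compression line:
S_c = C_c·H/(1+e₀)·log₁₀(σ'_f/σ'_0) = 0.18×5.1/(1+0.72)×log₁₀(76.266/43.602)
    = 0.53372 × 0.24282 = 0.1296 m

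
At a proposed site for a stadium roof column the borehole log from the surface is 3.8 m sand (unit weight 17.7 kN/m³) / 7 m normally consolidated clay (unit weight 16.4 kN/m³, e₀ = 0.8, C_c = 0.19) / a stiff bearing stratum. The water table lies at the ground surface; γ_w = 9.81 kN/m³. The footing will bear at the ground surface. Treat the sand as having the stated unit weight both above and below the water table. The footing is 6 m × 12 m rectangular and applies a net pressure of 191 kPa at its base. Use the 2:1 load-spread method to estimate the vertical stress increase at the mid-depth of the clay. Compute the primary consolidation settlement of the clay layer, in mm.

S_c ≈ 224 mm

Mid-depth of clay below the ground surface: z = 3.8 + 7/2 = 7.3 m.
Total vertical stress at mid-clay: σ_v = 17.7×3.8 + 16.4×3.5 = 124.66 kPa.
Pore pressure: u = 9.81×(7.3 − 0) = 71.613 kPa.
Initial effective stress: σ'_0 = σ_v − u = 124.66 − 71.613 = 53.047 kPa.
Stress increase at mid-clay by the 2:1 spreading method:
Δσ = qBL/((B+z)(L+z)) = 191×6×12/((6+7.3)(12+7.3)) = 53.574 kPa
Final effective stress: σ'_f = σ'_0 + Δσ = 53.047 + 53.574 = 106.62 kPa.
Normally consolidated clay, so the full stress increment lies on the virgin compression line:
S_c = C_c·H/(1+e₀)·log₁₀(σ'_f/σ'_0) = 0.19×7/(1+0.8)×log₁₀(106.62/53.047)
    = 0.73889 × 0.30318 = 0.224 m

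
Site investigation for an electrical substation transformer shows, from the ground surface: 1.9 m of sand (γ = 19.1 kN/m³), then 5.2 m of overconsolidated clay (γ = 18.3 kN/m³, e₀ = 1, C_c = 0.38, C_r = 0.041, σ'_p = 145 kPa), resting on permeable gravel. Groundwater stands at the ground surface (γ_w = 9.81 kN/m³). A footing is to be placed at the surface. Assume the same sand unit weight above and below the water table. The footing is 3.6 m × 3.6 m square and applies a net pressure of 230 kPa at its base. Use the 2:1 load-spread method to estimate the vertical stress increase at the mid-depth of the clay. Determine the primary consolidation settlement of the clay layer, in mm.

Mid-depth of clay below the ground surface: z = 1.9 + 5.2/2 = 4.5 m.
Total vertical stress at mid-clay: σ_v = 19.1×1.9 + 18.3×2.6 = 83.87 kPa.
Pore pressure: u = 9.81×(4.5 − 0) = 44.145 kPa.
Initial effective stress: σ'_0 = σ_v − u = 83.87 − 44.145 = 39.725 kPa.
Stress increase at mid-clay by the 2:1 spreading method:
Δσ = qBL/((B+z)(L+z)) = 230×3.6×3.6/((3.6+4.5)(3.6+4.5)) = 45.432 kPa
Final effective stress: σ'_f = 39.725 + 45.432 = 85.157 kPa.
σ'_f = 85.157 ≤ σ'_p = 145 kPa, so the clay remains overconsolidated and only the recompression index applies:
S_c = C_r·H/(1+e₀)·log₁₀(σ'_f/σ'_0) = 0.041×5.2/2×log₁₀(85.157/39.725)
    = 0.1066 × 0.33116 = 0.0353 m

S_c ≈ 35.3 mm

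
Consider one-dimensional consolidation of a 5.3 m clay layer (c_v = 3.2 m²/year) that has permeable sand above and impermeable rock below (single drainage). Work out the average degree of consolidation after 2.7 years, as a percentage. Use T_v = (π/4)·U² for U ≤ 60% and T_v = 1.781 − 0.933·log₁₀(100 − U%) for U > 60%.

Drainage path length: H_d = H = 5.3 m (single drainage).
T_v = c_v·t/H_d² = 3.2×2.7/5.3² = 0.30758.
T_v = 0.30758 corresponds to the U > 60% branch:
U = 1 − 10^((1.781 − T_v)/0.933)/100 = 0.6205

U ≈ 62 %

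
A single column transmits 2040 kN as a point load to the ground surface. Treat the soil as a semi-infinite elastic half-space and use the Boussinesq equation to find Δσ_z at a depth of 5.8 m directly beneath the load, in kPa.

Boussinesq vertical stress below a point load on an elastic half-space:
Δσ_z = 3P/(2πz²) · [1 + (r/z)²]^(−5/2)
r/z = 0/5.8 = 0; [1+(r/z)²]^(−5/2) = 1.
Δσ_z = 3×2040/(2π×5.8²) × 1 = 28.954 × 1 = 28.95 kPa

Δσ_z ≈ 29 kPa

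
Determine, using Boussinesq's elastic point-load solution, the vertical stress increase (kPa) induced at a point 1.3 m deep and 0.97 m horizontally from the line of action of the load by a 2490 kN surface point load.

Δσ_z ≈ 233 kPa

Boussinesq vertical stress below a point load on an elastic half-space:
Δσ_z = 3P/(2πz²) · [1 + (r/z)²]^(−5/2)
r/z = 0.97/1.3 = 0.74615; [1+(r/z)²]^(−5/2) = 0.33072.
Δσ_z = 3×2490/(2π×1.3²) × 0.33072 = 703.48 × 0.33072 = 232.7 kPa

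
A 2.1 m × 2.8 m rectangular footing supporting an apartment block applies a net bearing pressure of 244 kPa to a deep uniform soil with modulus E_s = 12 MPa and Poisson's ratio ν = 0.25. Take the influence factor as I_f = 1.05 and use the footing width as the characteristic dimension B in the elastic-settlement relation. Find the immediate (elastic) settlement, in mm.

S_e ≈ 42 mm

Immediate (elastic) settlement: S_e = q·B·(1−ν²)/E_s · I_f.
E_s = 12 MPa = 12000 kPa.
S_e = 244 × 2.1 × (1 − 0.25²) / 12000 × 1.05
    = 244 × 2.1 × 0.9375 / 12000 × 1.05
    = 0.04203 m = 42.03 mm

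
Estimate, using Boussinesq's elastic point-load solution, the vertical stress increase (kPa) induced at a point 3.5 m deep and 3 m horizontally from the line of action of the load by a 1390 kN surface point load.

Δσ_z ≈ 13.7 kPa

Boussinesq vertical stress below a point load on an elastic half-space:
Δσ_z = 3P/(2πz²) · [1 + (r/z)²]^(−5/2)
r/z = 3/3.5 = 0.85714; [1+(r/z)²]^(−5/2) = 0.25231.
Δσ_z = 3×1390/(2π×3.5²) × 0.25231 = 54.178 × 0.25231 = 13.67 kPa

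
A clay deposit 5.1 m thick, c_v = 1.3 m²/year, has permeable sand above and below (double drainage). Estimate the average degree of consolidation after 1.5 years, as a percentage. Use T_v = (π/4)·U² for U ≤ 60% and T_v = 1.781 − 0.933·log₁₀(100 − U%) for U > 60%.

Drainage path length: H_d = H/2 = 2.55 m (double drainage).
T_v = c_v·t/H_d² = 1.3×1.5/2.55² = 0.29988.
T_v = 0.29988 corresponds to the U > 60% branch:
U = 1 − 10^((1.781 − T_v)/0.933)/100 = 0.6132

U ≈ 61.3 %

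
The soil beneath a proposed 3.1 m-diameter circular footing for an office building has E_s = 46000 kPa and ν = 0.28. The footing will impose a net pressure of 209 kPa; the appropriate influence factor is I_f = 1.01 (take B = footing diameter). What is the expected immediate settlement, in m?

S_e ≈ 0.0131 m

Immediate (elastic) settlement: S_e = q·B·(1−ν²)/E_s · I_f.
S_e = 209 × 3.1 × (1 − 0.28²) / 46000 × 1.01
    = 209 × 3.1 × 0.9216 / 46000 × 1.01
    = 0.01311 m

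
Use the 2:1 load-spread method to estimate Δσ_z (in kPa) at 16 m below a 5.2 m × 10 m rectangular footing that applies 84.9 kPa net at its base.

Δσ_z ≈ 8.01 kPa

By the 2:1 method the load spreads at 1 horizontal : 2 vertical, so at depth z the loaded area has grown by z in each plan dimension:
Δσ = qBL/((B+z)(L+z)) = 84.9×5.2×10/((5.2+16)(10+16)) = 8.0094 kPa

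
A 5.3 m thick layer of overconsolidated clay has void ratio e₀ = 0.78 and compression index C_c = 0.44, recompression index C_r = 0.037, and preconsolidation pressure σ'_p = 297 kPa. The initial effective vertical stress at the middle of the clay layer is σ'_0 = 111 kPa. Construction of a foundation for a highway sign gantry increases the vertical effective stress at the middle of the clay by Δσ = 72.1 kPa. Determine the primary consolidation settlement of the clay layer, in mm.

S_c ≈ 23.9 mm

Final effective stress: σ'_f = 111 + 72.1 = 183.1 kPa.
σ'_f = 183.1 ≤ σ'_p = 297 kPa, so the clay remains overconsolidated and only the recompression index applies:
S_c = C_r·H/(1+e₀)·log₁₀(σ'_f/σ'_0) = 0.037×5.3/1.78×log₁₀(183.1/111)
    = 0.11017 × 0.21737 = 0.02395 m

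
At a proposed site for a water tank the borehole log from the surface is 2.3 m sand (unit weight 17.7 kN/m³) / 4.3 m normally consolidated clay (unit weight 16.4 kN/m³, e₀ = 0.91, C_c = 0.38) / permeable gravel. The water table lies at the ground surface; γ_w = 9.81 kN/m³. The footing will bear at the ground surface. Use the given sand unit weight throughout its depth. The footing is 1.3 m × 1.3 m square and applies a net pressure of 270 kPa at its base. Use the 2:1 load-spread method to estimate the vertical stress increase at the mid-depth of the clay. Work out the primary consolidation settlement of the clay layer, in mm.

S_c ≈ 132 mm

Mid-depth of clay below the ground surface: z = 2.3 + 4.3/2 = 4.45 m.
Total vertical stress at mid-clay: σ_v = 17.7×2.3 + 16.4×2.15 = 75.97 kPa.
Pore pressure: u = 9.81×(4.45 − 0) = 43.655 kPa.
Initial effective stress: σ'_0 = σ_v − u = 75.97 − 43.655 = 32.315 kPa.
Stress increase at mid-clay by the 2:1 spreading method:
Δσ = qBL/((B+z)(L+z)) = 270×1.3×1.3/((1.3+4.45)(1.3+4.45)) = 13.801 kPa
Final effective stress: σ'_f = σ'_0 + Δσ = 32.315 + 13.801 = 46.116 kPa.
Normally consolidated clay, so the full stress increment lies on the virgin compression line:
S_c = C_c·H/(1+e₀)·log₁₀(σ'_f/σ'_0) = 0.38×4.3/(1+0.91)×log₁₀(46.116/32.315)
    = 0.8555 × 0.15445 = 0.1321 m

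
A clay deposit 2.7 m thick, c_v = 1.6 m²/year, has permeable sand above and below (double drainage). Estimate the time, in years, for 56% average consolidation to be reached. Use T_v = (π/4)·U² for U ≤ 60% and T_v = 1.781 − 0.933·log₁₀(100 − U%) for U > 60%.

Drainage path length: H_d = H/2 = 1.35 m (double drainage).
U ≤ 60%: T_v = (π/4)·U² = (π/4)×0.56² = 0.2463.
t = T_v·H_d²/c_v = 0.2463×1.35²/1.6 = 0.2806 years.

t ≈ 0.281 years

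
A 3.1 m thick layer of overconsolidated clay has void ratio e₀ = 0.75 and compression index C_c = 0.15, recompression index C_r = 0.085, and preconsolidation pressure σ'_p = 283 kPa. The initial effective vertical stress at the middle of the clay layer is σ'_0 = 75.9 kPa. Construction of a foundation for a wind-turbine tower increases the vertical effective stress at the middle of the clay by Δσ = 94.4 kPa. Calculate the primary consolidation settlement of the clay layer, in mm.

S_c ≈ 52.8 mm

Final effective stress: σ'_f = 75.9 + 94.4 = 170.3 kPa.
σ'_f = 170.3 ≤ σ'_p = 283 kPa, so the clay remains overconsolidated and only the recompression index applies:
S_c = C_r·H/(1+e₀)·log₁₀(σ'_f/σ'_0) = 0.085×3.1/1.75×log₁₀(170.3/75.9)
    = 0.15057 × 0.35097 = 0.05285 m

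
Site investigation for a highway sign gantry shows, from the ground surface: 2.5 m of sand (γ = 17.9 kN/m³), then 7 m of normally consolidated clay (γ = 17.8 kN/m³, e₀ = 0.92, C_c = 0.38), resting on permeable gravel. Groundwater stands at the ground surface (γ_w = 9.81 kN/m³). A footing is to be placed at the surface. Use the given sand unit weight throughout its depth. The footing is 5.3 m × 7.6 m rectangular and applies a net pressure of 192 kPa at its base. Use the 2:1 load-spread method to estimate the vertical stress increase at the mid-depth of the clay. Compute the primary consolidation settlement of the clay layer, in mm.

S_c ≈ 430 mm

Mid-depth of clay below the ground surface: z = 2.5 + 7/2 = 6 m.
Total vertical stress at mid-clay: σ_v = 17.9×2.5 + 17.8×3.5 = 107.05 kPa.
Pore pressure: u = 9.81×(6 − 0) = 58.86 kPa.
Initial effective stress: σ'_0 = σ_v − u = 107.05 − 58.86 = 48.19 kPa.
Stress increase at mid-clay by the 2:1 spreading method:
Δσ = qBL/((B+z)(L+z)) = 192×5.3×7.6/((5.3+6)(7.6+6)) = 50.324 kPa
Final effective stress: σ'_f = σ'_0 + Δσ = 48.19 + 50.324 = 98.514 kPa.
Normally consolidated clay, so the full stress increment lies on the virgin compression line:
S_c = C_c·H/(1+e₀)·log₁₀(σ'_f/σ'_0) = 0.38×7/(1+0.92)×log₁₀(98.514/48.19)
    = 1.3854 × 0.31054 = 0.4302 m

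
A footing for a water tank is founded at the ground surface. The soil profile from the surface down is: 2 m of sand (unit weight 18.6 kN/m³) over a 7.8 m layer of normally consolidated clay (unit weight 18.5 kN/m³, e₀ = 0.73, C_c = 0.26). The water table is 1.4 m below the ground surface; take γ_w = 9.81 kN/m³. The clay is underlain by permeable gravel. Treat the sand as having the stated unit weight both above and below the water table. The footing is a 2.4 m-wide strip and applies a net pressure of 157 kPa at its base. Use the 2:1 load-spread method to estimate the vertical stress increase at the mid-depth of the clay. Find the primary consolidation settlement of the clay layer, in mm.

S_c ≈ 269 mm

Mid-depth of clay below the ground surface: z = 2 + 7.8/2 = 5.9 m.
Total vertical stress at mid-clay: σ_v = 18.6×2 + 18.5×3.9 = 109.35 kPa.
Pore pressure: u = 9.81×(5.9 − 1.4) = 44.145 kPa.
Initial effective stress: σ'_0 = σ_v − u = 109.35 − 44.145 = 65.205 kPa.
Stress increase at mid-clay by the 2:1 spreading method:
Δσ = qB/(B+z) = 157×2.4/(2.4+5.9) = 45.398 kPa
Final effective stress: σ'_f = σ'_0 + Δσ = 65.205 + 45.398 = 110.6 kPa.
Normally consolidated clay, so the full stress increment lies on the virgin compression line:
S_c = C_c·H/(1+e₀)·log₁₀(σ'_f/σ'_0) = 0.26×7.8/(1+0.73)×log₁₀(110.6/65.205)
    = 1.1723 × 0.22947 = 0.269 m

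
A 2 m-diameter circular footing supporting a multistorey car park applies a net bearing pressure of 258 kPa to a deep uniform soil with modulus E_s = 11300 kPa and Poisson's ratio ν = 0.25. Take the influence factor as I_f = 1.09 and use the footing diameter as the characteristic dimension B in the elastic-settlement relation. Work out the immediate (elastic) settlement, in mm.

S_e ≈ 46.7 mm

Immediate (elastic) settlement: S_e = q·B·(1−ν²)/E_s · I_f.
S_e = 258 × 2 × (1 − 0.25²) / 11300 × 1.09
    = 258 × 2 × 0.9375 / 11300 × 1.09
    = 0.04666 m = 46.66 mm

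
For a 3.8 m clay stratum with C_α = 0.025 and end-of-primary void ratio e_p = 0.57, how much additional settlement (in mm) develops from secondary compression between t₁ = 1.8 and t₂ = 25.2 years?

Secondary compression: S_s = C_α·H/(1+e_p)·log₁₀(t₂/t₁)
S_s = 0.025×3.8/(1+0.57)×log₁₀(25.2/1.8)
    = 0.06051 × 1.146 = 0.06935 m

S_s ≈ 69.4 mm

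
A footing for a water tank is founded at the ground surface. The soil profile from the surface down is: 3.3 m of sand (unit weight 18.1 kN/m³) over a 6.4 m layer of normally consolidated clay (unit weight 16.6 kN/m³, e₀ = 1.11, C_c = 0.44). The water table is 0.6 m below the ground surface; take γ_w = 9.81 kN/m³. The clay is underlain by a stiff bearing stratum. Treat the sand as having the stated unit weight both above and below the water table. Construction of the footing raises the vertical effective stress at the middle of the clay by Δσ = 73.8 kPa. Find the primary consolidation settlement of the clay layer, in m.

Mid-depth of clay below the ground surface: z = 3.3 + 6.4/2 = 6.5 m.
Total vertical stress at mid-clay: σ_v = 18.1×3.3 + 16.6×3.2 = 112.85 kPa.
Pore pressure: u = 9.81×(6.5 − 0.6) = 57.879 kPa.
Initial effective stress: σ'_0 = σ_v − u = 112.85 − 57.879 = 54.971 kPa.
Final effective stress: σ'_f = σ'_0 + Δσ = 54.971 + 73.8 = 128.77 kPa.
Normally consolidated clay, so the full stress increment lies on the virgin compression line:
S_c = C_c·H/(1+e₀)·log₁₀(σ'_f/σ'_0) = 0.44×6.4/(1+1.11)×log₁₀(128.77/54.971)
    = 1.3346 × 0.36968 = 0.4934 m

S_c ≈ 0.493 m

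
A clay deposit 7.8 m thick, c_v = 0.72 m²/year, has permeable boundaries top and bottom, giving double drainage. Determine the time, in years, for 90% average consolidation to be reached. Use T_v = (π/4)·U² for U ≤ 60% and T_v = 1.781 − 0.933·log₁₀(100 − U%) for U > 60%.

t ≈ 17.9 years

Drainage path length: H_d = H/2 = 3.9 m (double drainage).
U > 60%: T_v = 1.781 − 0.933·log₁₀(100 − 90) = 0.848.
t = T_v·H_d²/c_v = 0.848×3.9²/0.72 = 17.91 years.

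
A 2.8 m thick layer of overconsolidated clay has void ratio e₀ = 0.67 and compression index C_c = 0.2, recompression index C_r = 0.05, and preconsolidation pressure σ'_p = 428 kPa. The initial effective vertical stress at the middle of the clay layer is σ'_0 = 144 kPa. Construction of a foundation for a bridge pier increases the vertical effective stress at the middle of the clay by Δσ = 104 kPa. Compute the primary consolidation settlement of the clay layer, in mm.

Final effective stress: σ'_f = 144 + 104 = 248 kPa.
σ'_f = 248 ≤ σ'_p = 428 kPa, so the clay remains overconsolidated and only the recompression index applies:
S_c = C_r·H/(1+e₀)·log₁₀(σ'_f/σ'_0) = 0.05×2.8/1.67×log₁₀(248/144)
    = 0.08383 × 0.23609 = 0.01979 m

S_c ≈ 19.8 mm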